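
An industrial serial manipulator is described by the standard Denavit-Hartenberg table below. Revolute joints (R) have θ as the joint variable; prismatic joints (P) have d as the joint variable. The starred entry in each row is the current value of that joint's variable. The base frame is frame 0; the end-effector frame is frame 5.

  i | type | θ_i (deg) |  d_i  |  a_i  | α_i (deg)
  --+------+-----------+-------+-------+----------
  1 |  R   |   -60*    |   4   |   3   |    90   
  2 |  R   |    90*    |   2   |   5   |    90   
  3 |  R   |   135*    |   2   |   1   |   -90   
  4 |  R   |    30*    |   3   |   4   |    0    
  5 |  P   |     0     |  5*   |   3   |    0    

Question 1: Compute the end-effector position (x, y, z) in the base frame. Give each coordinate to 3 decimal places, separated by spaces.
after link 1: o_1 = (1.5000, -2.5981, 4.0000)
after link 2: o_2 = (-0.2321, -3.5981, 9.0000)
after link 3: o_3 = (0.1556, -5.6837, 8.2929)
after link 4: o_4 = (-1.1286, -4.1157, 3.7221)
after link 5: o_5 = (-0.4078, -1.9675, -1.6506)

-0.408 -1.967 -1.651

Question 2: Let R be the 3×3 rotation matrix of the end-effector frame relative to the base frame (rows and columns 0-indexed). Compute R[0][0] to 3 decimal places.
-0.780

End-effector x-axis (col 0 of R) = (-0.7803,0.1268,-0.6124)
R[0][0] = -0.7803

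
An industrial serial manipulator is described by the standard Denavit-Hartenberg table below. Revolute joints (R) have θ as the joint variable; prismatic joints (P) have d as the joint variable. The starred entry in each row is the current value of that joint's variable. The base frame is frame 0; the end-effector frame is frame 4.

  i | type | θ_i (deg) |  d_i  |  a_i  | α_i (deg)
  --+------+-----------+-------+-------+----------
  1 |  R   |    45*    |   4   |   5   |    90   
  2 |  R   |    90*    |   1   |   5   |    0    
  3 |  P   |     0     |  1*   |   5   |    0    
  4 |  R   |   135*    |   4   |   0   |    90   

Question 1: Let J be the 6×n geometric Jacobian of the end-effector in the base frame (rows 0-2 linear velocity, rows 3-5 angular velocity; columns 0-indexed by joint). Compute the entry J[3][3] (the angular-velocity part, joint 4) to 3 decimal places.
axis z_3 = (0.7071,-0.7071,0.0000); lever o_n−o_3 = (2.8284,-2.8284,0.0000)
cross product → J_v[:, 3] = (0.0000,0.0000,0.0000)
J_ω[:, 3] = z_3
entry J[3][3] = 0.7071

0.707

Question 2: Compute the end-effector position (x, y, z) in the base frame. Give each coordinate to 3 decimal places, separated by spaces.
after link 1: o_1 = (3.5355, 3.5355, 4.0000)
after link 2: o_2 = (4.2426, 2.8284, 9.0000)
after link 3: o_3 = (4.9497, 2.1213, 14.0000)
after link 4: o_4 = (7.7782, -0.7071, 14.0000)

7.778 -0.707 14.000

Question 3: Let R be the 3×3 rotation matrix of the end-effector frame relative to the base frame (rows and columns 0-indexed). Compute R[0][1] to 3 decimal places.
End-effector y-axis (col 1 of R) = (0.7071,-0.7071,0.0000)
R[0][1] = 0.7071

0.707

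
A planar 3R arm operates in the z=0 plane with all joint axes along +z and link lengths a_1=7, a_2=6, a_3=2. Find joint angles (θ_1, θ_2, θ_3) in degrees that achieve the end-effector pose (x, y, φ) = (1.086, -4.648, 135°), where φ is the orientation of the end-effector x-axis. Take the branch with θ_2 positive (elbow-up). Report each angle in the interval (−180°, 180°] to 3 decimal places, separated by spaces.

wrist centre = target − a_3·(cos φ, sin φ) = (2.5002, -6.0622)
cos θ_2 = (43.0015−7²−6²)/(2·7·6) = -0.5000; θ_2 = 119.9988° (elbow-up)
β = atan2(-6.0622,2.5002) = -67.5875°; ψ = atan2(5.1962,4.0001) = 52.4105°
θ_1 = β − ψ = -119.9980°
θ_3 = φ − θ_1 − θ_2 = 134.9992° (wrapped to (-180°,180°])

-119.998 119.999 134.999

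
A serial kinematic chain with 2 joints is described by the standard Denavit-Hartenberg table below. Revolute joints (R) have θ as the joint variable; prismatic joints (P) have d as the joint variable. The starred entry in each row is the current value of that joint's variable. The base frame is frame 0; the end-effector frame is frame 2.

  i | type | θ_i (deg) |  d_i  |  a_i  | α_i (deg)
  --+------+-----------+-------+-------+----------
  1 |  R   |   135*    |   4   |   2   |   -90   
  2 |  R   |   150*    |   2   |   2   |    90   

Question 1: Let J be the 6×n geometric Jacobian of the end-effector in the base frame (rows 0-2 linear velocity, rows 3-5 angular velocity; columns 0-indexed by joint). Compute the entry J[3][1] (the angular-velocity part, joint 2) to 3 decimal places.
axis z_1 = (-0.7071,-0.7071,0.0000); lever o_n−o_1 = (-0.1895,-2.6390,-1.0000)
cross product → J_v[:, 1] = (0.7071,-0.7071,1.7321)
J_ω[:, 1] = z_1
entry J[3][1] = -0.7071

-0.707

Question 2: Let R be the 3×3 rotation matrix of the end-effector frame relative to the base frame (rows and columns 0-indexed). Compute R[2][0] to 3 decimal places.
-0.500

End-effector x-axis (col 0 of R) = (0.6124,-0.6124,-0.5000)
R[2][0] = -0.5000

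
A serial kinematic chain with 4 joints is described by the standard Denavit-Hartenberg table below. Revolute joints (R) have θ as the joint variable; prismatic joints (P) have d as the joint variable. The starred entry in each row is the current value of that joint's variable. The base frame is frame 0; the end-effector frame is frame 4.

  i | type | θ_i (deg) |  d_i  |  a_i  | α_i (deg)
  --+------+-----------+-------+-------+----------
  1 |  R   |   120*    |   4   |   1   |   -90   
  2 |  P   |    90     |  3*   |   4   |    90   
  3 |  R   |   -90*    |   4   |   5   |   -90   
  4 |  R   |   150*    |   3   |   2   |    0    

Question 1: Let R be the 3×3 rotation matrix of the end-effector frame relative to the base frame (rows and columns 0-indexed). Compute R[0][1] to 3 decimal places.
End-effector y-axis (col 1 of R) = (-0.8660,0.5000,0.0000)
R[0][1] = -0.8660

-0.866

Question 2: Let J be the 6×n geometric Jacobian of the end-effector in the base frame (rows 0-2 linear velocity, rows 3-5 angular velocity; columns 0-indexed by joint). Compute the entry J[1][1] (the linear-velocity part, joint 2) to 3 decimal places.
prismatic axis z_1 = (-0.8660,-0.5000,0.0000)
J_v[:, 1] = z_1; J_ω[:, 1] = (0,0,0)
entry J[1][1] = -0.5000

-0.500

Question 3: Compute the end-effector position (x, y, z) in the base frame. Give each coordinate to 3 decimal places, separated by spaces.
after link 1: o_1 = (-0.5000, 0.8660, 4.0000)
after link 2: o_2 = (-3.0981, -0.6340, 0.0000)
after link 3: o_3 = (-0.7679, 5.3301, -0.0000)
after link 4: o_4 = (-1.7679, 3.5981, -3.0000)

-1.768 3.598 -3.000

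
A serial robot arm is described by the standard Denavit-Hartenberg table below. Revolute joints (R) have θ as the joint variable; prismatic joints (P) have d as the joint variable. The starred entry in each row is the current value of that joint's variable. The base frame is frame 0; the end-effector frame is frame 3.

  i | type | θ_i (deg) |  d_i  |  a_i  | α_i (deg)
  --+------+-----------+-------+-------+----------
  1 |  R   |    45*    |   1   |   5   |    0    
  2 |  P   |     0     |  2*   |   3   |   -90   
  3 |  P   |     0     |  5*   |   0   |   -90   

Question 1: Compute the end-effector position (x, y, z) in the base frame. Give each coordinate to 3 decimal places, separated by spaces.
2.121 9.192 3.000

after link 1: o_1 = (3.5355, 3.5355, 1.0000)
after link 2: o_2 = (5.6569, 5.6569, 3.0000)
after link 3: o_3 = (2.1213, 9.1924, 3.0000)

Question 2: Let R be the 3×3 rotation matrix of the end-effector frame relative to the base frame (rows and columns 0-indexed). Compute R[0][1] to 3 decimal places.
End-effector y-axis (col 1 of R) = (0.7071,-0.7071,-0.0000)
R[0][1] = 0.7071

0.707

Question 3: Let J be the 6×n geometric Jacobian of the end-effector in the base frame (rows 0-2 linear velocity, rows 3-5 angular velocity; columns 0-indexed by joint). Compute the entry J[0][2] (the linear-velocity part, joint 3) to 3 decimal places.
-0.707

prismatic axis z_2 = (-0.7071,0.7071,0.0000)
J_v[:, 2] = z_2; J_ω[:, 2] = (0,0,0)
entry J[0][2] = -0.7071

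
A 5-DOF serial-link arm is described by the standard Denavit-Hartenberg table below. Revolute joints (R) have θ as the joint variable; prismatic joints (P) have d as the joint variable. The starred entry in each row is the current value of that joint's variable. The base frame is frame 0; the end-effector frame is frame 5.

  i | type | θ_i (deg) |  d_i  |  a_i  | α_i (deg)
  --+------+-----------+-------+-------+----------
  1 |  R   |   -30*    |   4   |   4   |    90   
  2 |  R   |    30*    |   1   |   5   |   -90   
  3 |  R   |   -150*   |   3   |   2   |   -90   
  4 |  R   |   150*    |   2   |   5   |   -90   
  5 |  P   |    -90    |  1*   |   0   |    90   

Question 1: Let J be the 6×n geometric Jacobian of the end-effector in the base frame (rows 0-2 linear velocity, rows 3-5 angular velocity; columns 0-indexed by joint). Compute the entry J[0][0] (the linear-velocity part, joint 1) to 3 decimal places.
axis z_0 = ẑ; lever o_n−o_0 = (8.5523,-6.4584,9.4085)
cross product → J_v[:, 0] = (6.4584,8.5523,-0.0000)
J_ω[:, 0] = z_0
entry J[0][0] = 6.4584

6.458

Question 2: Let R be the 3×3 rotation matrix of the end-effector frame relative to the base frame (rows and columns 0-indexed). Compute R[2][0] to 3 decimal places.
End-effector x-axis (col 0 of R) = (-0.0580,-0.9665,0.2500)
R[2][0] = 0.2500

0.250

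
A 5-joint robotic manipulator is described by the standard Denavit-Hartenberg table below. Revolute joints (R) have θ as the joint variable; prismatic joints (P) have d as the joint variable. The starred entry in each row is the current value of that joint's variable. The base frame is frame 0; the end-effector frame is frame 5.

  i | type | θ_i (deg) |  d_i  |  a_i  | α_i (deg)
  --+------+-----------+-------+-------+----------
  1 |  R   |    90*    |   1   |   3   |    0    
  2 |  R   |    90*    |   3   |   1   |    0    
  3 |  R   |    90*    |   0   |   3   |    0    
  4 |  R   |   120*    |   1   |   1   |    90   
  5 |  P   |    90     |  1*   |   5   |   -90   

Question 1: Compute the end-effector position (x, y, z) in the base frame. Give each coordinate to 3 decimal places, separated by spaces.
after link 1: o_1 = (0.0000, 3.0000, 1.0000)
after link 2: o_2 = (-1.0000, 3.0000, 4.0000)
after link 3: o_3 = (-1.0000, 0.0000, 4.0000)
after link 4: o_4 = (-0.1340, 0.5000, 5.0000)
after link 5: o_5 = (0.3660, -0.3660, 10.0000)

0.366 -0.366 10.000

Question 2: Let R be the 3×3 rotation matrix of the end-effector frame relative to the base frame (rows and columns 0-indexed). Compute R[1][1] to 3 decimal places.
0.866

End-effector y-axis (col 1 of R) = (-0.5000,0.8660,-0.0000)
R[1][1] = 0.8660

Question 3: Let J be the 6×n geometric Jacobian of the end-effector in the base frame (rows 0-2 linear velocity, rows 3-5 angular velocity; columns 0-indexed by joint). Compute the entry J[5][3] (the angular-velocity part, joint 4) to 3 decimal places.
axis z_3 = (0.0000,0.0000,1.0000); lever o_n−o_3 = (1.3660,-0.3660,6.0000)
cross product → J_v[:, 3] = (0.3660,1.3660,-0.0000)
J_ω[:, 3] = z_3
entry J[5][3] = 1.0000

1.000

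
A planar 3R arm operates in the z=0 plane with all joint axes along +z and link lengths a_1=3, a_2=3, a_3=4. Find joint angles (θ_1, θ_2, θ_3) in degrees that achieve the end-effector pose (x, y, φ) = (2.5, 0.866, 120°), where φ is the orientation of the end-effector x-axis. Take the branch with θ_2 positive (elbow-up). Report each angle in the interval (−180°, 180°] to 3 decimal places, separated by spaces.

wrist centre = target − a_3·(cos φ, sin φ) = (4.5000, -2.5981)
cos θ_2 = (27.0001−3²−3²)/(2·3·3) = 0.5000; θ_2 = 59.9995° (elbow-up)
β = atan2(-2.5981,4.5000) = -30.0002°; ψ = atan2(2.5981,4.5000) = 29.9998°
θ_1 = β − ψ = -60.0000°
θ_3 = φ − θ_1 − θ_2 = 120.0005° (wrapped to (-180°,180°])

-60.000 60.000 120.000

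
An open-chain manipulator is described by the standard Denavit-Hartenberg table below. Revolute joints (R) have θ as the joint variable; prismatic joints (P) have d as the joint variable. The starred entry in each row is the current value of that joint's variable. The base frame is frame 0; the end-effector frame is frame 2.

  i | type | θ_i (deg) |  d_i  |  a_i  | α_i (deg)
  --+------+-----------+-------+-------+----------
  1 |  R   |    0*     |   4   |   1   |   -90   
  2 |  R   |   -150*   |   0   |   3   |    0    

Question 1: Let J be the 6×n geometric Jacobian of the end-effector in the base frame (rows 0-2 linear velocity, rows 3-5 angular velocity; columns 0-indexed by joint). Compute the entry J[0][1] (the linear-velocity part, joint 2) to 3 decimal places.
1.500

axis z_1 = (0.0000,1.0000,0.0000); lever o_n−o_1 = (-2.5981,-0.0000,1.5000)
cross product → J_v[:, 1] = (1.5000,-0.0000,2.5981)
J_ω[:, 1] = z_1
entry J[0][1] = 1.5000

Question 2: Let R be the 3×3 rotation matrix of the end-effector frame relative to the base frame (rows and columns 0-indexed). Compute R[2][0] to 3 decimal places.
End-effector x-axis (col 0 of R) = (-0.8660,-0.0000,0.5000)
R[2][0] = 0.5000

0.500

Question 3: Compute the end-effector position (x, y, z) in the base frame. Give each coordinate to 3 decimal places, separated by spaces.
after link 1: o_1 = (1.0000, 0.0000, 4.0000)
after link 2: o_2 = (-1.5981, -0.0000, 5.5000)

-1.598 -0.000 5.500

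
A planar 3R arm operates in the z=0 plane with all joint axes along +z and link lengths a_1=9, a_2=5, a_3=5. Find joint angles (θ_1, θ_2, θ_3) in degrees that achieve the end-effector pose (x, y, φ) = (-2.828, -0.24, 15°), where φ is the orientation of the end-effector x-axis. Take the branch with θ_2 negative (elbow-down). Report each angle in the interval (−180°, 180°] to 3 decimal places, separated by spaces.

-135.001 -120.005 -89.994

wrist centre = target − a_3·(cos φ, sin φ) = (-7.6576, -1.5341)
cos θ_2 = (60.9927−9²−5²)/(2·9·5) = -0.5001; θ_2 = -120.0053° (elbow-down)
β = atan2(-1.5341,-7.6576) = -168.6716°; ψ = atan2(-4.3299,6.4996) = -33.6707°
θ_1 = β − ψ = -135.0009°
θ_3 = φ − θ_1 − θ_2 = -89.9938° (wrapped to (-180°,180°])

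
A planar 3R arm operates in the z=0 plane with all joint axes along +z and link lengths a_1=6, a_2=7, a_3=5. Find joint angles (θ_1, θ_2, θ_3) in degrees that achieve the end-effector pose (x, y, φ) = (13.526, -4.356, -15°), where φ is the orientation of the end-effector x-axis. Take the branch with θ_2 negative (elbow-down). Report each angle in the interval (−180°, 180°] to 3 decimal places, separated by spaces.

wrist centre = target − a_3·(cos φ, sin φ) = (8.6964, -3.0619)
cos θ_2 = (85.0021−6²−7²)/(2·6·7) = 0.0000; θ_2 = -89.9985° (elbow-down)
β = atan2(-3.0619,8.6964) = -19.3967°; ψ = atan2(-7.0000,6.0002) = -49.3979°
θ_1 = β − ψ = 30.0012°
θ_3 = φ − θ_1 − θ_2 = 44.9973° (wrapped to (-180°,180°])

30.001 -89.999 44.997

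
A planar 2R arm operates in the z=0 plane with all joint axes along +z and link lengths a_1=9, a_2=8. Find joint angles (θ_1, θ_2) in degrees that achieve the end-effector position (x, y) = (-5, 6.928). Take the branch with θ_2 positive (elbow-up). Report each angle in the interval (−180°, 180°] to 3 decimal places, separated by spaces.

cos θ_2 = (72.9972−9²−8²)/(2·9·8) = -0.5000; θ_2 = 120.0013° (elbow-up)
β = atan2(6.9280,-5.0000) = 125.8183°; ψ = atan2(6.9281,4.9998) = 54.1830°
θ_1 = β − ψ = 71.6354°

71.635 120.001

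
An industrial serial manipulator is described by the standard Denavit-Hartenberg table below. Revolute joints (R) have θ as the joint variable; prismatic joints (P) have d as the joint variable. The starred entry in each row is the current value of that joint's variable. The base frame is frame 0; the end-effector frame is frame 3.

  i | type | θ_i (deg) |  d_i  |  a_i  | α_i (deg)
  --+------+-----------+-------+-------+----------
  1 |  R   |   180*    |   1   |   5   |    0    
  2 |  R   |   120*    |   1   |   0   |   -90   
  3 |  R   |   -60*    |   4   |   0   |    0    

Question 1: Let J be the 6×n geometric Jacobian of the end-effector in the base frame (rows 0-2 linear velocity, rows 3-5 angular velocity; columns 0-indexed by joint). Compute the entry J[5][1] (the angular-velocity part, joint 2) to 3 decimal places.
1.000

axis z_1 = (0.0000,0.0000,1.0000); lever o_n−o_1 = (3.4641,2.0000,1.0000)
cross product → J_v[:, 1] = (-2.0000,3.4641,0.0000)
J_ω[:, 1] = z_1
entry J[5][1] = 1.0000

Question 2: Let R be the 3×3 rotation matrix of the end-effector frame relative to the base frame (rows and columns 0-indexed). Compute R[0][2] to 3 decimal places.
End-effector z-axis (col 2 of R) = (0.8660,0.5000,0.0000)
R[0][2] = 0.8660

0.866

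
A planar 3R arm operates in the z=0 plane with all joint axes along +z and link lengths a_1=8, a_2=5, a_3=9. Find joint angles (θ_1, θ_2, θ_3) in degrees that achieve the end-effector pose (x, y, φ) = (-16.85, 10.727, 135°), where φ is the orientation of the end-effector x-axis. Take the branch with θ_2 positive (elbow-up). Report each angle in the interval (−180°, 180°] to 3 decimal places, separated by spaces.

134.996 60.006 -60.002

wrist centre = target − a_3·(cos φ, sin φ) = (-10.4860, 4.3630)
cos θ_2 = (128.9931−8²−5²)/(2·8·5) = 0.4999; θ_2 = 60.0057° (elbow-up)
β = atan2(4.3630,-10.4860) = 157.4087°; ψ = atan2(4.3304,10.4996) = 22.4129°
θ_1 = β − ψ = 134.9959°
θ_3 = φ − θ_1 − θ_2 = -60.0015° (wrapped to (-180°,180°])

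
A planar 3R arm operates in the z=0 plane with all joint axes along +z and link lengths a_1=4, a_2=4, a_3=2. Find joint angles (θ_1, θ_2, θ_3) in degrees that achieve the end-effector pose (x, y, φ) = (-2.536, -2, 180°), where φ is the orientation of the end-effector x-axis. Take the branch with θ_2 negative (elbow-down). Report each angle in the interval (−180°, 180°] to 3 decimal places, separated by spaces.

-30.003 -150.000 0.003

wrist centre = target − a_3·(cos φ, sin φ) = (-0.5360, -2.0000)
cos θ_2 = (4.2873−4²−4²)/(2·4·4) = -0.8660; θ_2 = -149.9996° (elbow-down)
β = atan2(-2.0000,-0.5360) = -105.0027°; ψ = atan2(-2.0000,0.5359) = -74.9998°
θ_1 = β − ψ = -30.0029°
θ_3 = φ − θ_1 − θ_2 = 0.0025° (wrapped to (-180°,180°])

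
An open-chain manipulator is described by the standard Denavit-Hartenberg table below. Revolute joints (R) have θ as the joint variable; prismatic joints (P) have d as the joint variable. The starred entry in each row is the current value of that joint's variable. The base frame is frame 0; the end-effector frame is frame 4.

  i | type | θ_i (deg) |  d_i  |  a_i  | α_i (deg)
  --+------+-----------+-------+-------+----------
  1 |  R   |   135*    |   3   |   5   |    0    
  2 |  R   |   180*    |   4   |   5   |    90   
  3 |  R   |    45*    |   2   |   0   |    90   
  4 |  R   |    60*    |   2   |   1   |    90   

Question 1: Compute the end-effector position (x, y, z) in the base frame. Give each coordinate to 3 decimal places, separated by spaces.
after link 1: o_1 = (-3.5355, 3.5355, 3.0000)
after link 2: o_2 = (-0.0000, -0.0000, 7.0000)
after link 3: o_3 = (-1.4142, -1.4142, 7.0000)
after link 4: o_4 = (-0.7766, -3.2766, 5.9393)

-0.777 -3.277 5.939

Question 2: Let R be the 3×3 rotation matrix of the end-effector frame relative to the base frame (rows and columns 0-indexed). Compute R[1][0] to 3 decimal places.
-0.862

End-effector x-axis (col 0 of R) = (-0.3624,-0.8624,0.3536)
R[1][0] = -0.8624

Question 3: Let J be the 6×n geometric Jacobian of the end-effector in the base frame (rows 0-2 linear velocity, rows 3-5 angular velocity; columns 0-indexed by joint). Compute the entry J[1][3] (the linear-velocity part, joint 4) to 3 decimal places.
axis z_3 = (0.5000,-0.5000,-0.7071); lever o_n−o_3 = (0.6376,-1.8624,-1.0607)
cross product → J_v[:, 3] = (-0.7866,0.0795,-0.6124)
J_ω[:, 3] = z_3
entry J[1][3] = 0.0795

0.079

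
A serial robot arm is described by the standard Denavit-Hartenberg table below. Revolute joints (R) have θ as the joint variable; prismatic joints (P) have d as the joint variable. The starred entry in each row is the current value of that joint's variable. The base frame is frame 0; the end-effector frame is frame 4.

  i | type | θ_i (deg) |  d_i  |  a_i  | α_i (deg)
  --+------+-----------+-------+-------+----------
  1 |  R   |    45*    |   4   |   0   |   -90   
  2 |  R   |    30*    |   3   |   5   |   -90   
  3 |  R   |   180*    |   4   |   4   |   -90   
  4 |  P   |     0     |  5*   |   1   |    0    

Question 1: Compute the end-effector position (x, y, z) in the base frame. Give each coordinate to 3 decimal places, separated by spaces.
after link 1: o_1 = (0.0000, 0.0000, 4.0000)
after link 2: o_2 = (0.9405, 5.1832, 1.5000)
after link 3: o_3 = (-2.9232, 1.3195, 0.0359)
after link 4: o_4 = (-7.0711, 4.2426, 0.5359)

-7.071 4.243 0.536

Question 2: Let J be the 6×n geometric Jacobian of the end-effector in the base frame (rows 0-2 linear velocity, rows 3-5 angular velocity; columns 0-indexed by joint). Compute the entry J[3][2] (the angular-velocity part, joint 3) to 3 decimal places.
axis z_2 = (-0.3536,-0.3536,-0.8660); lever o_n−o_2 = (-8.0116,-0.9405,-0.9641)
cross product → J_v[:, 2] = (-0.4737,6.5974,-2.5000)
J_ω[:, 2] = z_2
entry J[3][2] = -0.3536

-0.354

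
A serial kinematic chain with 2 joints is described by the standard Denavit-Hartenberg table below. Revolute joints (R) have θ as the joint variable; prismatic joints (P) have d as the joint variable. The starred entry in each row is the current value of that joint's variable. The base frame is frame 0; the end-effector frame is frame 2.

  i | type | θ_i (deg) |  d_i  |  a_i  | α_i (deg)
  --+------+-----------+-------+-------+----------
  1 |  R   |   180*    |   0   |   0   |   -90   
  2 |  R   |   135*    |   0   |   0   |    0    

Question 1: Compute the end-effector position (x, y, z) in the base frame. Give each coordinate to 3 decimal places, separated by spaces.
after link 1: o_1 = (0.0000, 0.0000, 0.0000)
after link 2: o_2 = (0.0000, 0.0000, 0.0000)

0.000 0.000 0.000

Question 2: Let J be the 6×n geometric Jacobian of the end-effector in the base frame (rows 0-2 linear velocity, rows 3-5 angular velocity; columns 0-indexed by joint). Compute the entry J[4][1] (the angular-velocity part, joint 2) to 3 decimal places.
axis z_1 = (-0.0000,-1.0000,0.0000); lever o_n−o_1 = (0.0000,0.0000,0.0000)
cross product → J_v[:, 1] = (-0.0000,0.0000,0.0000)
J_ω[:, 1] = z_1
entry J[4][1] = -1.0000

-1.000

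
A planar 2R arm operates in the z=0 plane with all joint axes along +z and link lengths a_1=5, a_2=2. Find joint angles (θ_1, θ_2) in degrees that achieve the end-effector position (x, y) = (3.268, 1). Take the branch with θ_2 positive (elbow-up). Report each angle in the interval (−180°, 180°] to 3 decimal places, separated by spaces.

cos θ_2 = (11.6798−5²−2²)/(2·5·2) = -0.8660; θ_2 = 149.9981° (elbow-up)
β = atan2(1.0000,3.2680) = 17.0140°; ψ = atan2(1.0001,3.2680) = 17.0150°
θ_1 = β − ψ = -0.0010°

-0.001 149.998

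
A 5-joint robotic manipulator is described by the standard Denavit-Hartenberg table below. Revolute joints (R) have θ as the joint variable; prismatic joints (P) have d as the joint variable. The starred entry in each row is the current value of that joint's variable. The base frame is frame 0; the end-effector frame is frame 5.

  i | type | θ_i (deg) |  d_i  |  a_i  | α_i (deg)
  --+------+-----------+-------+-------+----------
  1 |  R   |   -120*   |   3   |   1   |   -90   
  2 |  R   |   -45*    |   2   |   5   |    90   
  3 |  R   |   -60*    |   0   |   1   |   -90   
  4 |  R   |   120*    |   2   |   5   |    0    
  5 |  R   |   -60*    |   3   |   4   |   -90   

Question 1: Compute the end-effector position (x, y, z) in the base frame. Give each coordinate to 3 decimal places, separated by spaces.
-3.121 -13.539 4.263

after link 1: o_1 = (-0.5000, -0.8660, 3.0000)
after link 2: o_2 = (-0.5357, -4.9279, 6.5355)
after link 3: o_3 = (-1.4625, -4.8011, 6.8891)
after link 4: o_4 = (-0.4228, -9.3304, 4.1681)
after link 5: o_5 = (-3.1206, -13.5391, 4.2628)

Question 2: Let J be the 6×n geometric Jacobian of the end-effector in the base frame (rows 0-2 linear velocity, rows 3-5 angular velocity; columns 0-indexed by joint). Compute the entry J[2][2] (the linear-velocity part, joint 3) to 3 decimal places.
axis z_2 = (0.3536,0.6124,0.7071); lever o_n−o_2 = (-2.5849,-8.6112,-2.2727)
cross product → J_v[:, 2] = (4.6973,-1.0243,-1.4616)
J_ω[:, 2] = z_2
entry J[2][2] = -1.4616

-1.462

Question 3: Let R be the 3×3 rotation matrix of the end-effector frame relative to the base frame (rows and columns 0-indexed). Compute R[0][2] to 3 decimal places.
0.626

End-effector z-axis (col 2 of R) = (0.6258,-0.4160,-0.6597)
R[0][2] = 0.6258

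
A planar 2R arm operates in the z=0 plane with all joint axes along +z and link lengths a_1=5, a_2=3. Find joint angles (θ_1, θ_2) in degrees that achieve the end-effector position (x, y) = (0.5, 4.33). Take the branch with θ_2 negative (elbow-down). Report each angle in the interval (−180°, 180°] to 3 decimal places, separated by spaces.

cos θ_2 = (18.9989−5²−3²)/(2·5·3) = -0.5000; θ_2 = -120.0024° (elbow-down)
β = atan2(4.3300,0.5000) = 83.4130°; ψ = atan2(-2.5980,3.4999) = -36.5870°
θ_1 = β − ψ = 120.0000°

120.000 -120.002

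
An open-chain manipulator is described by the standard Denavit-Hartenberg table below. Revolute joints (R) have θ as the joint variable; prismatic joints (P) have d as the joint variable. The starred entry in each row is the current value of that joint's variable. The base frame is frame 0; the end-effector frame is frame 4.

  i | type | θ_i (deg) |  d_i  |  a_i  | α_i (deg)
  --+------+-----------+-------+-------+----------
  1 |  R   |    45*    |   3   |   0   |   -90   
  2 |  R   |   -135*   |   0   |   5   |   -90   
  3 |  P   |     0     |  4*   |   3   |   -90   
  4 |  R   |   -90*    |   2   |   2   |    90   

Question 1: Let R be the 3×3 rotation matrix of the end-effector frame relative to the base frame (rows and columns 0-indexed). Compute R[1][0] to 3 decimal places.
0.500

End-effector x-axis (col 0 of R) = (0.5000,0.5000,0.7071)
R[1][0] = 0.5000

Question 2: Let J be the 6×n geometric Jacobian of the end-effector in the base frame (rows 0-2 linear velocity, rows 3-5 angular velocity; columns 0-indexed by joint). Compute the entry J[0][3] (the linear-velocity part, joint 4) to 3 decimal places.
-1.000

axis z_3 = (0.7071,-0.7071,0.0000); lever o_n−o_3 = (2.4142,-0.4142,1.4142)
cross product → J_v[:, 3] = (-1.0000,-1.0000,1.4142)
J_ω[:, 3] = z_3
entry J[0][3] = -1.0000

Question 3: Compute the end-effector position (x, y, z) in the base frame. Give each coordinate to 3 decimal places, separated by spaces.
after link 1: o_1 = (0.0000, 0.0000, 3.0000)
after link 2: o_2 = (-2.5000, -2.5000, 6.5355)
after link 3: o_3 = (-2.0000, -2.0000, 11.4853)
after link 4: o_4 = (0.4142, -2.4142, 12.8995)

0.414 -2.414 12.899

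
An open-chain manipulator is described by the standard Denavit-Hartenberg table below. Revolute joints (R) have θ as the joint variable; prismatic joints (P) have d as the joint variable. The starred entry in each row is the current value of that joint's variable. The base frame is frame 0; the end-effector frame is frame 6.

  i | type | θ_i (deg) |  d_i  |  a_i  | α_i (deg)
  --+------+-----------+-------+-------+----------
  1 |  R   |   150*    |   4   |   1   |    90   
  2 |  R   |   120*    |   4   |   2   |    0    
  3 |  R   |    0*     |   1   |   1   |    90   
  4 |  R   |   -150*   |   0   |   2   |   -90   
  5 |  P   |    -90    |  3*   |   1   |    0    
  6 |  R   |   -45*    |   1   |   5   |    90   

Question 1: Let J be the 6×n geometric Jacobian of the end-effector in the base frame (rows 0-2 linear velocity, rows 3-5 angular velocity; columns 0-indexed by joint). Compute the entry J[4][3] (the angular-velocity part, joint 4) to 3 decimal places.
0.433

axis z_3 = (-0.7500,0.4330,0.5000); lever o_n−o_3 = (-3.3080,-1.2036,5.1515)
cross product → J_v[:, 3] = (2.8325,2.2096,2.3351)
J_ω[:, 3] = z_3
entry J[4][3] = 0.4330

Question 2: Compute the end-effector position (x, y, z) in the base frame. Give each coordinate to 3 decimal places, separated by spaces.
after link 1: o_1 = (-0.8660, 0.5000, 4.0000)
after link 2: o_2 = (2.0000, 3.4641, 5.7321)
after link 3: o_3 = (2.9330, 4.0801, 6.5981)
after link 4: o_4 = (1.6830, 3.6471, 5.0981)
after link 5: o_5 = (0.2835, 1.4551, 6.8971)
after link 6: o_6 = (-0.3750, 2.8765, 11.7495)

-0.375 2.877 11.750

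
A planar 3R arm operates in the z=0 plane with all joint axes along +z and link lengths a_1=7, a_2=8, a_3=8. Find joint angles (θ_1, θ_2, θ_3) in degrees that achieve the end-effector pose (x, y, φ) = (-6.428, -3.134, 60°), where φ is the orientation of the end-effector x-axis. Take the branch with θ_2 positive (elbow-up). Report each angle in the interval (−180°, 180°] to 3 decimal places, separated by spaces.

wrist centre = target − a_3·(cos φ, sin φ) = (-10.4280, -10.0622)
cos θ_2 = (209.9911−7²−8²)/(2·7·8) = 0.8660; θ_2 = 30.0038° (elbow-up)
β = atan2(-10.0622,-10.4280) = -136.0228°; ψ = atan2(4.0005,13.9279) = 16.0254°
θ_1 = β − ψ = -152.0482°
θ_3 = φ − θ_1 − θ_2 = -177.9556° (wrapped to (-180°,180°])

-152.048 30.004 -177.956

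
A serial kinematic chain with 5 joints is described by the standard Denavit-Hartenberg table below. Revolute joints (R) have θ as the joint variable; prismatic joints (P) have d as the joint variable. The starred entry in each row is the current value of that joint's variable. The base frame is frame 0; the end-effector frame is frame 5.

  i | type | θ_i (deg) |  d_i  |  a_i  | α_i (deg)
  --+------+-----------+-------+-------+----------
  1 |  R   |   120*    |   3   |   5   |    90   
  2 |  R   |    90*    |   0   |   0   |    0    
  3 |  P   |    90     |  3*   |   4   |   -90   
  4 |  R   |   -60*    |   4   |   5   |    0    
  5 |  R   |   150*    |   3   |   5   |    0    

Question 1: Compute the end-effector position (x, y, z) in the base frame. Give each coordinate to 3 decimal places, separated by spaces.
after link 1: o_1 = (-2.5000, 4.3301, 3.0000)
after link 2: o_2 = (-2.5000, 4.3301, 3.0000)
after link 3: o_3 = (2.0981, 2.3660, 3.0000)
after link 4: o_4 = (7.0981, 2.3660, -1.0000)
after link 5: o_5 = (2.7679, -0.1340, -4.0000)

2.768 -0.134 -4.000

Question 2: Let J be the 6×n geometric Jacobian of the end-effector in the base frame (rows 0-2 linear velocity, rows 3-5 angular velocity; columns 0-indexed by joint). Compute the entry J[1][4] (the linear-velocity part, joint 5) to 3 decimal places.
4.330

axis z_4 = (0.0000,-0.0000,-1.0000); lever o_n−o_4 = (-4.3301,-2.5000,-3.0000)
cross product → J_v[:, 4] = (-2.5000,4.3301,-0.0000)
J_ω[:, 4] = z_4
entry J[1][4] = 4.3301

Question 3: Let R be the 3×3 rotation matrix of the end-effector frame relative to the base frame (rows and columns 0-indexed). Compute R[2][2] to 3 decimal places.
End-effector z-axis (col 2 of R) = (0.0000,-0.0000,-1.0000)
R[2][2] = -1.0000

-1.000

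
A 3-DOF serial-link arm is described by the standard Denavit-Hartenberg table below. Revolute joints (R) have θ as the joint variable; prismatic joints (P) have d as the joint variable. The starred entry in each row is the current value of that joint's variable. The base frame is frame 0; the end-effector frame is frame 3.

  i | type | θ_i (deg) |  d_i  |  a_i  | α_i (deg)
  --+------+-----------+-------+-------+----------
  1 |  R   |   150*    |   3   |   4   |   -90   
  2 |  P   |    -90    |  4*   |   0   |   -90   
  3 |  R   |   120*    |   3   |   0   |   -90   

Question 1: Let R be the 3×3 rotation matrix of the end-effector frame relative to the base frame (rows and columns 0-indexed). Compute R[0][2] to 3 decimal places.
End-effector z-axis (col 2 of R) = (-0.2500,-0.4330,-0.8660)
R[0][2] = -0.2500

-0.250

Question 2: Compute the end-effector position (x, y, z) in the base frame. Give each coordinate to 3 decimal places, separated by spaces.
-8.062 0.036 3.000

after link 1: o_1 = (-3.4641, 2.0000, 3.0000)
after link 2: o_2 = (-5.4641, -1.4641, 3.0000)
after link 3: o_3 = (-8.0622, 0.0359, 3.0000)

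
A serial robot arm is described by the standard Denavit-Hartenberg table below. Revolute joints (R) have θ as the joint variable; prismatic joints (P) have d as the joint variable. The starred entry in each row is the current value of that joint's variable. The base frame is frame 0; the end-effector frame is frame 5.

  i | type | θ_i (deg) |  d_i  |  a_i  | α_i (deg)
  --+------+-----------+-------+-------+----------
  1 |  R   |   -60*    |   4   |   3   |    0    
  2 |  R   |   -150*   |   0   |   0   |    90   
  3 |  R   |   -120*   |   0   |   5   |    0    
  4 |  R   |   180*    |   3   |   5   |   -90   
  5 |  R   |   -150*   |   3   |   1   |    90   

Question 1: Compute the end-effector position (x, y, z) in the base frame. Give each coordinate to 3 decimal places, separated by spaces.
5.875 -1.083 4.750

after link 1: o_1 = (1.5000, -2.5981, 4.0000)
after link 2: o_2 = (1.5000, -2.5981, 4.0000)
after link 3: o_3 = (3.6651, -3.8481, -0.3301)
after link 4: o_4 = (3.0000, 0.0000, 4.0000)
after link 5: o_5 = (5.8750, -1.0825, 4.7500)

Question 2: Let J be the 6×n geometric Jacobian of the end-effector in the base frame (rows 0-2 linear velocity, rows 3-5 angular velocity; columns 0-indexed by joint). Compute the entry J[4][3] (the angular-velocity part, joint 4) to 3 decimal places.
0.866

axis z_3 = (0.5000,0.8660,0.0000); lever o_n−o_3 = (2.2099,2.7655,5.0801)
cross product → J_v[:, 3] = (4.3995,-2.5401,-0.5311)
J_ω[:, 3] = z_3
entry J[4][3] = 0.8660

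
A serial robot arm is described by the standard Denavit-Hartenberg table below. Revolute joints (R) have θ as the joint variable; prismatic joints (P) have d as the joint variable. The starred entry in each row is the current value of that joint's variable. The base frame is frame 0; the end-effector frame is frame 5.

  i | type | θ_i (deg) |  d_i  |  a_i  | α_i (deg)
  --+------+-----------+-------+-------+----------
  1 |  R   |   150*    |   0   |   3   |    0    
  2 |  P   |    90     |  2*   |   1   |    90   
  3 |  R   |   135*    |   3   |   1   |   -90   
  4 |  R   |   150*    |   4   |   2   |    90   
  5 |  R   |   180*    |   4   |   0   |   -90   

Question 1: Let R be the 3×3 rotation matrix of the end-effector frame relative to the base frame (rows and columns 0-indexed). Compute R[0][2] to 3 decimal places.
-0.354

End-effector z-axis (col 2 of R) = (-0.3536,-0.6124,0.7071)
R[0][2] = -0.3536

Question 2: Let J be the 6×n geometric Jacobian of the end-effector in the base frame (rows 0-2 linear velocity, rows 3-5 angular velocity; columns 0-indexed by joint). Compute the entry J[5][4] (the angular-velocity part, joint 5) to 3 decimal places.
0.354

axis z_4 = (0.9268,-0.1268,0.3536); lever o_n−o_4 = (3.7071,-0.5073,1.4142)
cross product → J_v[:, 4] = (-0.0000,0.0000,0.0000)
J_ω[:, 4] = z_4
entry J[5][4] = 0.3536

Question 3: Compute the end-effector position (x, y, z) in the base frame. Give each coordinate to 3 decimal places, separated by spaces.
after link 1: o_1 = (-2.5981, 1.5000, 0.0000)
after link 2: o_2 = (-3.0981, 0.6340, 2.0000)
after link 3: o_3 = (-5.3426, 2.7463, 2.7071)
after link 4: o_4 = (-3.6747, 3.6352, -1.3461)
after link 5: o_5 = (0.0324, 3.1279, 0.0681)

0.032 3.128 0.068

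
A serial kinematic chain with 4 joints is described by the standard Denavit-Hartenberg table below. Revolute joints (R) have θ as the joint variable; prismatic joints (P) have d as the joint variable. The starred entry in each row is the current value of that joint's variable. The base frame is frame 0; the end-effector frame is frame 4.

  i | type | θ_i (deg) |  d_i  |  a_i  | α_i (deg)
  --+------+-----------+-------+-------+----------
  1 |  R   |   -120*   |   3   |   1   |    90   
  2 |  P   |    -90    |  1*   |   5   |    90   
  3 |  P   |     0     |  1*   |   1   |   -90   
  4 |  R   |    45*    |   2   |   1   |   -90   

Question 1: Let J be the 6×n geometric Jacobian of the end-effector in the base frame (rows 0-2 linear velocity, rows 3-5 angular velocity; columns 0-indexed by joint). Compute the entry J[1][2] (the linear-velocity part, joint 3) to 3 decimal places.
0.866

prismatic axis z_2 = (0.5000,0.8660,-0.0000)
J_v[:, 2] = z_2; J_ω[:, 2] = (0,0,0)
entry J[1][2] = 0.8660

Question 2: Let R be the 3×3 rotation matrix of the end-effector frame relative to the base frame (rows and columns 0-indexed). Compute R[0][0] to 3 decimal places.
End-effector x-axis (col 0 of R) = (-0.3536,-0.6124,-0.7071)
R[0][0] = -0.3536

-0.354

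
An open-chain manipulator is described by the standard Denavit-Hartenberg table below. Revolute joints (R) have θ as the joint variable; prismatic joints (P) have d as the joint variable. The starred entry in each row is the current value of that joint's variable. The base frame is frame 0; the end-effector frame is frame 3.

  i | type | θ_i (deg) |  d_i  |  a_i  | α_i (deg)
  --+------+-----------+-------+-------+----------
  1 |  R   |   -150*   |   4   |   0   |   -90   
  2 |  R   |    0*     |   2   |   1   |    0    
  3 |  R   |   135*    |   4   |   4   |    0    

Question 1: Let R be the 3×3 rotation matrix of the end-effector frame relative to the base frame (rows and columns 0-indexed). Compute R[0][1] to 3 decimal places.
0.612

End-effector y-axis (col 1 of R) = (0.6124,0.3536,0.7071)
R[0][1] = 0.6124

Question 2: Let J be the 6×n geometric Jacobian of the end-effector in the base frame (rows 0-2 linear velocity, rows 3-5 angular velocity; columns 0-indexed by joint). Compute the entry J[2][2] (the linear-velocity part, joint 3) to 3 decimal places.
2.828

axis z_2 = (0.5000,-0.8660,0.0000); lever o_n−o_2 = (4.4495,-2.0499,-2.8284)
cross product → J_v[:, 2] = (2.4495,1.4142,2.8284)
J_ω[:, 2] = z_2
entry J[2][2] = 2.8284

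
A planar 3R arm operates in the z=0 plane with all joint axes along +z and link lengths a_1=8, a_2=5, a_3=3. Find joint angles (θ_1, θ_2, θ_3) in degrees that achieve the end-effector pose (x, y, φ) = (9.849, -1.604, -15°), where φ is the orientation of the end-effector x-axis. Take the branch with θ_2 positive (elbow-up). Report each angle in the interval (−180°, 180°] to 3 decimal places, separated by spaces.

-45.002 119.996 -89.994

wrist centre = target − a_3·(cos φ, sin φ) = (6.9512, -0.8275)
cos θ_2 = (49.0043−8²−5²)/(2·8·5) = -0.4999; θ_2 = 119.9964° (elbow-up)
β = atan2(-0.8275,6.9512) = -6.7891°; ψ = atan2(4.3303,5.5003) = 38.2128°
θ_1 = β − ψ = -45.0020°
θ_3 = φ − θ_1 − θ_2 = -89.9945° (wrapped to (-180°,180°])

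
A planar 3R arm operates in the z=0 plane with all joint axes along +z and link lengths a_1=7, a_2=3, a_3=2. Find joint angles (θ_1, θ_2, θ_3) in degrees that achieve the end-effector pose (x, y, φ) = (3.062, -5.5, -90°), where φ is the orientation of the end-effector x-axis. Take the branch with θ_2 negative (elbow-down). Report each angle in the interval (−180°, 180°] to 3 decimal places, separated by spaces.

-30.003 -150.003 90.006

wrist centre = target − a_3·(cos φ, sin φ) = (3.0620, -3.5000)
cos θ_2 = (21.6258−7²−3²)/(2·7·3) = -0.8661; θ_2 = -150.0030° (elbow-down)
β = atan2(-3.5000,3.0620) = -48.8187°; ψ = atan2(-1.4999,4.4018) = -18.8158°
θ_1 = β − ψ = -30.0029°
θ_3 = φ − θ_1 − θ_2 = 90.0059° (wrapped to (-180°,180°])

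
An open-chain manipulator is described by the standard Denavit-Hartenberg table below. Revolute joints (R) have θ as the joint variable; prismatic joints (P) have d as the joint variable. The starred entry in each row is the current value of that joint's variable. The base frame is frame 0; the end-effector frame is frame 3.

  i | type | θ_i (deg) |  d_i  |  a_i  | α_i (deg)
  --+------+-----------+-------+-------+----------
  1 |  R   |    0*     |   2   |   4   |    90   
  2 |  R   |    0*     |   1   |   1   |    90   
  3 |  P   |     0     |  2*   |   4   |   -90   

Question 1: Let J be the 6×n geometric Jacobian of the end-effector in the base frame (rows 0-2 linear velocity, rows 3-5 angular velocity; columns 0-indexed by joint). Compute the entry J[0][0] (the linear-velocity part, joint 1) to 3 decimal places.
axis z_0 = ẑ; lever o_n−o_0 = (9.0000,-1.0000,0.0000)
cross product → J_v[:, 0] = (1.0000,9.0000,-0.0000)
J_ω[:, 0] = z_0
entry J[0][0] = 1.0000

1.000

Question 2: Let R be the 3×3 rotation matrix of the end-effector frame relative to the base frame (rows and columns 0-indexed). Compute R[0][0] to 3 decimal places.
End-effector x-axis (col 0 of R) = (1.0000,0.0000,0.0000)
R[0][0] = 1.0000

1.000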